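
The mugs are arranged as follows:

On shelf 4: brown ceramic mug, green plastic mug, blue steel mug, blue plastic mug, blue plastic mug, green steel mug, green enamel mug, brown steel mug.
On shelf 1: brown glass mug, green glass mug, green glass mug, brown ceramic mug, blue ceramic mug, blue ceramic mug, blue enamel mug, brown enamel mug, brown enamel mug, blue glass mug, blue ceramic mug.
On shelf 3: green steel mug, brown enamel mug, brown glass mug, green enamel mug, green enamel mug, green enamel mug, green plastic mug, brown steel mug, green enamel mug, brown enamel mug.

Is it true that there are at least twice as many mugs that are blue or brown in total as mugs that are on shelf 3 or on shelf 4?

There are 18 mugs that are blue or brown.
There are 18 mugs on shelf 3 or on shelf 4.
The claim requires 18 ≥ 2 × 18 = 36, which does not hold.

False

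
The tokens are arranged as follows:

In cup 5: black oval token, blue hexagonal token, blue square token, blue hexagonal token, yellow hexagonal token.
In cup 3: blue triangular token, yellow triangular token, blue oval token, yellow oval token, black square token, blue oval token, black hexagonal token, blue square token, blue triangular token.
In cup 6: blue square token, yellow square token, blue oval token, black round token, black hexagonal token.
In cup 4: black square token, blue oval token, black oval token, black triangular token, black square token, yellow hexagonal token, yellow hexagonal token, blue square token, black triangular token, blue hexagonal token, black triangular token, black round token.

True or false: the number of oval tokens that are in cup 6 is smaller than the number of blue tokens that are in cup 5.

oval tokens in cup 6: 1.
blue tokens in cup 5: 3.
The claim requires 1 < 3, which holds.

True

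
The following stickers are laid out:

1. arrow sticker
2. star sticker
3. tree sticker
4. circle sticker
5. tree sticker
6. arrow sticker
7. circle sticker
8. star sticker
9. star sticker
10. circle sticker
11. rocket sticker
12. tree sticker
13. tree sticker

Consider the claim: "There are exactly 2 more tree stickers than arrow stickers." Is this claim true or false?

There are 4 tree stickers.
There are 2 arrow stickers.
The claim requires 4 − 2 (= 2) to equal 2, which holds.

True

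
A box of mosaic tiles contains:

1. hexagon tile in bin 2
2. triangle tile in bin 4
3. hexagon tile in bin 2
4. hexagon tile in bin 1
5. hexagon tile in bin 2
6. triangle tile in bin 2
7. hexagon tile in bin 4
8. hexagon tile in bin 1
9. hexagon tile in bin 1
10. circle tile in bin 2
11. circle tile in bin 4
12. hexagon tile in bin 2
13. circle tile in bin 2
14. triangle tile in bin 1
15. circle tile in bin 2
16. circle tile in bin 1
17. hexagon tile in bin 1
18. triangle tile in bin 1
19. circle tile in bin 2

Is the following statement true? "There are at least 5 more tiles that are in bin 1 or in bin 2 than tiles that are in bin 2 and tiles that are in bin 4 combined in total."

False

There are 16 tiles in bin 1 or in bin 2.
tiles in bin 2: 9; tiles in bin 4: 3; combined: 9 + 3 = 12.
The claim requires 16 − 12 = 4 ≥ 5, which does not hold.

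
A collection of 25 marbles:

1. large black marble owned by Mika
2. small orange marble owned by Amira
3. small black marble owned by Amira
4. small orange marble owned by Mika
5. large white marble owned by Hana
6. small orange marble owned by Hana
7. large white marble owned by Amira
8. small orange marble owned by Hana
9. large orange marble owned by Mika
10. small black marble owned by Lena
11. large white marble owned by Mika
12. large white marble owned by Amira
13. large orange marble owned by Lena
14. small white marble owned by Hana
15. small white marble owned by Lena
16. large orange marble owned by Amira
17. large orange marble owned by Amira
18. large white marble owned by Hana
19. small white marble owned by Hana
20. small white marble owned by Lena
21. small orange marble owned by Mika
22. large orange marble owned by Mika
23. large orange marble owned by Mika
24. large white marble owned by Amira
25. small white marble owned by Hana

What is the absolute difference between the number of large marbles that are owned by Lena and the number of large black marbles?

0

large marbles owned by Lena: 1. large black marbles: 1.
|1 − 1| = 1 − 1 = 0.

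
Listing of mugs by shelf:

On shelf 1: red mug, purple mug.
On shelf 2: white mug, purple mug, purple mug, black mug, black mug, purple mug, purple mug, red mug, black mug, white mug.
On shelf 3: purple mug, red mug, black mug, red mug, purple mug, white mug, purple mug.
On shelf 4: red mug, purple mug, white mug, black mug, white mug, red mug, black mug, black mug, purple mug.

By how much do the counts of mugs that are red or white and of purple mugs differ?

1

mugs that are red or white: 11. purple mugs: 10.
|11 − 10| = 11 − 10 = 1.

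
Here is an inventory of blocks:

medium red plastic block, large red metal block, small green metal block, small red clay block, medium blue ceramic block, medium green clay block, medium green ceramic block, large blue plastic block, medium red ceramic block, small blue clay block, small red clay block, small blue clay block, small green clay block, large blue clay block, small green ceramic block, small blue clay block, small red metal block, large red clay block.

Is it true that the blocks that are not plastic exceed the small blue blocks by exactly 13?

There are 16 blocks that are not plastic.
There are 3 small blue blocks.
The claim requires 16 − 3 (= 13) to equal 13, which holds.

True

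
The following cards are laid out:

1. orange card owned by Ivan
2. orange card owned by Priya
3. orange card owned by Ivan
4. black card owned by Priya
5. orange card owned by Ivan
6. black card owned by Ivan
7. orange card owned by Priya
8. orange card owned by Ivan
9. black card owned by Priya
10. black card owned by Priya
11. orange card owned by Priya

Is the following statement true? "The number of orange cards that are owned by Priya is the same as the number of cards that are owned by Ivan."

False

Count of orange cards owned by Priya: 3.
Count of cards owned by Ivan: 5.
The claim requires 3 = 5, which does not hold.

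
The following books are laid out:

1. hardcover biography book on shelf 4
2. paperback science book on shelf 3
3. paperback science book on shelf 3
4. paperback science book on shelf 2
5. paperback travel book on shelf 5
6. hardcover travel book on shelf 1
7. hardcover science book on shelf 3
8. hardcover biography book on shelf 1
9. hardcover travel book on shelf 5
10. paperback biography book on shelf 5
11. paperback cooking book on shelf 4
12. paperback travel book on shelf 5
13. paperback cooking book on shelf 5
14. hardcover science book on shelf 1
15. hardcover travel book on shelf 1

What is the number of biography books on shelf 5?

1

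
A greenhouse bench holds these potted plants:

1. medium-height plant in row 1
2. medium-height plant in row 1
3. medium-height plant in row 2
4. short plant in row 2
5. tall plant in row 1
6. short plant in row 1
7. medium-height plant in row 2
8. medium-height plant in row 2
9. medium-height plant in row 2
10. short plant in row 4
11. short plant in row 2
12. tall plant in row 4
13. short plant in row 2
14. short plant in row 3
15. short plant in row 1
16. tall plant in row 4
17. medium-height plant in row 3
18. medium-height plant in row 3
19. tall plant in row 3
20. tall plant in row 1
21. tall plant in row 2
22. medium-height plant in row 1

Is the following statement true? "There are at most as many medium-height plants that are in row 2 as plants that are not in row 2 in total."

True

medium-height plants in row 2: 4.
plants that are not in row 2: 14.
The claim requires 4 ≤ 14, which holds.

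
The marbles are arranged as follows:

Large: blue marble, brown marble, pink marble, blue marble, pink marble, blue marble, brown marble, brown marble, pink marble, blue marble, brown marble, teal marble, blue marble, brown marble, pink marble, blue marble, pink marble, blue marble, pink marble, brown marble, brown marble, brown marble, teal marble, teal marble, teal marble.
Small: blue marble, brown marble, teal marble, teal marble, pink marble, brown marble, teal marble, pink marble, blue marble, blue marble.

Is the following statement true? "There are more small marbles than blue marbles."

False

|small marbles| = 10.
|blue marbles| = 10.
The claim requires 10 > 10, which does not hold.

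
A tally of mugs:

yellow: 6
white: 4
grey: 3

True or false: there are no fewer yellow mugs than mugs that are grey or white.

yellow mugs: 6.
mugs that are grey or white: 7.
The claim requires 6 ≥ 7, which does not hold.

False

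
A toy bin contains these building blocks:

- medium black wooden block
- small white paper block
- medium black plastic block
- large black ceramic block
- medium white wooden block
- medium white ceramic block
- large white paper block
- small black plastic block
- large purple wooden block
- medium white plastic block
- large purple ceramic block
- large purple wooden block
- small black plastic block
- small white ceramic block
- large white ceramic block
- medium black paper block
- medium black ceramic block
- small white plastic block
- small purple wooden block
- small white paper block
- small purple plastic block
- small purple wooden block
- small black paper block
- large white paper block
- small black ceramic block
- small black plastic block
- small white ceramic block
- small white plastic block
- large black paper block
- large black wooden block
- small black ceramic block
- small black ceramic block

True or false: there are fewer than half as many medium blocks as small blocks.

|medium blocks| = 7.
|small blocks| = 16.
The claim requires 2 × 7 = 14 < 16, which holds.

True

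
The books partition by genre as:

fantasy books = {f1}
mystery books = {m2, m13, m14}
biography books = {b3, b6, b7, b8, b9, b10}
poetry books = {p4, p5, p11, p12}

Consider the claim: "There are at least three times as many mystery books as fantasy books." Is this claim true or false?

There are 3 mystery books.
There is 1 fantasy book.
The claim requires 3 ≥ 3 × 1 = 3, which holds.

True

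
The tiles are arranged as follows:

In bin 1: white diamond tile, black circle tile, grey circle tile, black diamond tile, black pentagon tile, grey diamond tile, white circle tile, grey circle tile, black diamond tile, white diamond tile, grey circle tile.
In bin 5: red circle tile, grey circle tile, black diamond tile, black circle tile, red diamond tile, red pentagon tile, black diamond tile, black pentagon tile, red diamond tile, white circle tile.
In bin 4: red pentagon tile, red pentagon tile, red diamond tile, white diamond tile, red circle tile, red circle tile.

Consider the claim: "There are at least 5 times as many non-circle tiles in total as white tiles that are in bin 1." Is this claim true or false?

True

|non-circle tiles| = 16.
|white tiles in bin 1| = 3.
The claim requires 16 ≥ 5 × 3 = 15, which holds.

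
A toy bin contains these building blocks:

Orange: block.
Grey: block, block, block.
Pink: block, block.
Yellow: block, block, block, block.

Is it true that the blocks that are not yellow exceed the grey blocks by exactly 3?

True

|blocks that are not yellow| = 6.
|grey blocks| = 3.
The claim requires 6 − 3 (= 3) to equal 3, which holds.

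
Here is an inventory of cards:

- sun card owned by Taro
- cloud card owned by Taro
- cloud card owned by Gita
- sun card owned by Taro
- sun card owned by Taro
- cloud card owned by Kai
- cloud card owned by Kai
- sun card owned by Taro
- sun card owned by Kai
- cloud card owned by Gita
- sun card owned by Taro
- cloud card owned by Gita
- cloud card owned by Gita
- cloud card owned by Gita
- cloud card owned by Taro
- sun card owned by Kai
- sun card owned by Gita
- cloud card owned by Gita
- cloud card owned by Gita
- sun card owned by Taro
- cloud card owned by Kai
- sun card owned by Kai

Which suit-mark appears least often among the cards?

sun

Counts by suit-mark: cloud 12, sun 10.
The minimum is 10, held uniquely by sun.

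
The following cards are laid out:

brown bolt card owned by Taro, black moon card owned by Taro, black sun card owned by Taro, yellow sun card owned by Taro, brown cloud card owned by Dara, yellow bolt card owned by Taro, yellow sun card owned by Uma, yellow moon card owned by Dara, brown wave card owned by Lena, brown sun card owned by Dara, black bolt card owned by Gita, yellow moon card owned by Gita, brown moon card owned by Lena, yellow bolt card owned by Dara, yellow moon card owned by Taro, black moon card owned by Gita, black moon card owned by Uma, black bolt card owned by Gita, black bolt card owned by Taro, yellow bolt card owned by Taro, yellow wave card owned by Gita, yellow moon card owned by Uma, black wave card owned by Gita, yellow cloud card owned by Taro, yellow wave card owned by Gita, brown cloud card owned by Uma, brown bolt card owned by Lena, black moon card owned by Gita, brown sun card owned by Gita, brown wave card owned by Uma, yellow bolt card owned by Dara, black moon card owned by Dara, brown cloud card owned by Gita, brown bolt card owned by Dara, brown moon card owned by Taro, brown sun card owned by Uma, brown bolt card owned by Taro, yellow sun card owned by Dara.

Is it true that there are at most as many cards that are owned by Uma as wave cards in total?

|cards owned by Uma| = 6.
|wave cards| = 5.
The claim requires 6 ≤ 5, which does not hold.

False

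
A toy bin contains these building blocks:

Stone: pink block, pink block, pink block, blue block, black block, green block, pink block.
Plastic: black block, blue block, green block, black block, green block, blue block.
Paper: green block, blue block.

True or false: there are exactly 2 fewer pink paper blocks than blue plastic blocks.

There are 0 pink paper blocks.
There are 2 blue plastic blocks.
The claim requires 2 − 0 (= 2) to equal 2, which holds.

True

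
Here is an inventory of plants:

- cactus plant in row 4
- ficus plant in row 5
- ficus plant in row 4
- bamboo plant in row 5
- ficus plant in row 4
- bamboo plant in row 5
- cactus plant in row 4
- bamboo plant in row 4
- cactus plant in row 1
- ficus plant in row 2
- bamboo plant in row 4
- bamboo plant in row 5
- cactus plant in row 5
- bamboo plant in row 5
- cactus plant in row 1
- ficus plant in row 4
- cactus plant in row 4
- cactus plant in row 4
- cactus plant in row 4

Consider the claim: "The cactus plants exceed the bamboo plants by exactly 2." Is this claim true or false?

|cactus plants| = 8.
|bamboo plants| = 6.
The claim requires 8 − 6 (= 2) to equal 2, which holds.

True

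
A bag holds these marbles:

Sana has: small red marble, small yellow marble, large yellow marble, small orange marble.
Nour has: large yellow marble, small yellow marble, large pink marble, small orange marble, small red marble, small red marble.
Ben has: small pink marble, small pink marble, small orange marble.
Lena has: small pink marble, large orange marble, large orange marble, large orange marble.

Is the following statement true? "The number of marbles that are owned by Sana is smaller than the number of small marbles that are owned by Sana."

|marbles owned by Sana| = 4.
|small marbles owned by Sana| = 3.
The claim requires 4 < 3, which does not hold.

False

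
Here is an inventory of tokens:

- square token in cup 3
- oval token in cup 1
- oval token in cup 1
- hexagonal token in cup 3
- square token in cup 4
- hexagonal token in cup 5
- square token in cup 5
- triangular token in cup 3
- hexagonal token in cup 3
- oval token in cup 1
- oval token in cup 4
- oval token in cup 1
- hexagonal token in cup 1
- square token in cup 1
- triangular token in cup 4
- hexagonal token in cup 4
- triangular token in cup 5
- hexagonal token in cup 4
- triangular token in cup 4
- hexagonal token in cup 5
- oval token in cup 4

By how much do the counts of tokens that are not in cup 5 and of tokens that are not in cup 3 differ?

tokens that are not in cup 5: 17. tokens that are not in cup 3: 17.
|17 − 17| = 17 − 17 = 0.

0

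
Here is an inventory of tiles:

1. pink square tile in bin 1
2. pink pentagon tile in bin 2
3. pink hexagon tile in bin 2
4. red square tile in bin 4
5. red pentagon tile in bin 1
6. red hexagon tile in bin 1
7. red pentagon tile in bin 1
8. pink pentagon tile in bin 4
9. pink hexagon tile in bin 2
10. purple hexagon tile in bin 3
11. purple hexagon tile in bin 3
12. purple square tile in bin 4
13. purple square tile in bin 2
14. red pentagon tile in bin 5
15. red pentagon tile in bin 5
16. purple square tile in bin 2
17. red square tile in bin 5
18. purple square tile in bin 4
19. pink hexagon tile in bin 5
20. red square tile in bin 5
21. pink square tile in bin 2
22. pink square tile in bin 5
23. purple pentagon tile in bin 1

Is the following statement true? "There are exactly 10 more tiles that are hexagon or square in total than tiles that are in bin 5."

|tiles that are hexagon or square| = 16.
|tiles in bin 5| = 6.
The claim requires 16 − 6 (= 10) to equal 10, which holds.

True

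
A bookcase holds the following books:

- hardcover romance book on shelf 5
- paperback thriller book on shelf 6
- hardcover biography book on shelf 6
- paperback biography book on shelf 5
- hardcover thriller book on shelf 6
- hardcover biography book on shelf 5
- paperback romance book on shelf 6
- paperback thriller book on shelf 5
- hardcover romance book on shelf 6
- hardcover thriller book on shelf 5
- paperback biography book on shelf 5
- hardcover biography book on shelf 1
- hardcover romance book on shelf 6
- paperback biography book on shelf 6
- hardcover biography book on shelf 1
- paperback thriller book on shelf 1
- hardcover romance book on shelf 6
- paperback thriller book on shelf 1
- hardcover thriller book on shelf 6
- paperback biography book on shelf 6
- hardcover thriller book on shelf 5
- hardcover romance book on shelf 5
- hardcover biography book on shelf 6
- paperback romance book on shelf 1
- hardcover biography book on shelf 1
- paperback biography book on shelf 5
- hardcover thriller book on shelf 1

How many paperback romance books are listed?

2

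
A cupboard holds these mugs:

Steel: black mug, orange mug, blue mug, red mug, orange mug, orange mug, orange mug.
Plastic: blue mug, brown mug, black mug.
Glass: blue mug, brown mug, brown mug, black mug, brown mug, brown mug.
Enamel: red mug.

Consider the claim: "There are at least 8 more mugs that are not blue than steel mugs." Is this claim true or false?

False

mugs that are not blue: 14.
steel mugs: 7.
The claim requires 14 − 7 = 7 ≥ 8, which does not hold.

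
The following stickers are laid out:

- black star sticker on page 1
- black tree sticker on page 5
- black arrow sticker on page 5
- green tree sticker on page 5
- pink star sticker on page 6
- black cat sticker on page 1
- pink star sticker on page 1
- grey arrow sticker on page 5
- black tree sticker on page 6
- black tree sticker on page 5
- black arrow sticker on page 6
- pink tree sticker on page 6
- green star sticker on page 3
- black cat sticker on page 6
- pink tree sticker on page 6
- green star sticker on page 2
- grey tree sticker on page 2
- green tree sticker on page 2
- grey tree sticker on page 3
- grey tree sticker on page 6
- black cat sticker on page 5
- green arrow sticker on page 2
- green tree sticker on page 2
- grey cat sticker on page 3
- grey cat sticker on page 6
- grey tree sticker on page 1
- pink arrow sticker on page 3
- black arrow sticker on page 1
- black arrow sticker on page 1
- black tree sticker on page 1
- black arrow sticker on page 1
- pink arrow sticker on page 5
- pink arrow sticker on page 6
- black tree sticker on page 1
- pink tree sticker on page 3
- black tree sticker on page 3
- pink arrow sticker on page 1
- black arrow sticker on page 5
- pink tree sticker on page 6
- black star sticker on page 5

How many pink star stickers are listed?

2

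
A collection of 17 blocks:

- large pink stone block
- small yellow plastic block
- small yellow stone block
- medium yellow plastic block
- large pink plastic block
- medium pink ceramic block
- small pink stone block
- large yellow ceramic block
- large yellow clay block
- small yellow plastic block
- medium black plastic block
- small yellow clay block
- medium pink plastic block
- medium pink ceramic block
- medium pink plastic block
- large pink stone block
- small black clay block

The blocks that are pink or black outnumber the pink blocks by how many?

2

blocks that are pink or black: 10.
pink blocks: 8.
10 − 8 = 2.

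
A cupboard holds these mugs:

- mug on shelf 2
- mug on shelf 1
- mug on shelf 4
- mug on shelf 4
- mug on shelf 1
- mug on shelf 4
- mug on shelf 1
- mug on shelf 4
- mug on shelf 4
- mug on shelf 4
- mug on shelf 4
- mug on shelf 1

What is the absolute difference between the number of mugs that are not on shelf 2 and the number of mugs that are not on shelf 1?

3

mugs that are not on shelf 2: 11. mugs that are not on shelf 1: 8.
|11 − 8| = 11 − 8 = 3.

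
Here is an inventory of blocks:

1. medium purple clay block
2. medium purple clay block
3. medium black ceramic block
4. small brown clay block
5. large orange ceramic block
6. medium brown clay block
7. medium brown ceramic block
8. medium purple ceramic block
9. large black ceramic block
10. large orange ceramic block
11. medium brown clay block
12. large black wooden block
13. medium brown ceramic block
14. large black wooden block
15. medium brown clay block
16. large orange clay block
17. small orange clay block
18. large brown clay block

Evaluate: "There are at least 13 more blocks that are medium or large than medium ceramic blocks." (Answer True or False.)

False

blocks that are medium or large: 16.
medium ceramic blocks: 4.
The claim requires 16 − 4 = 12 ≥ 13, which does not hold.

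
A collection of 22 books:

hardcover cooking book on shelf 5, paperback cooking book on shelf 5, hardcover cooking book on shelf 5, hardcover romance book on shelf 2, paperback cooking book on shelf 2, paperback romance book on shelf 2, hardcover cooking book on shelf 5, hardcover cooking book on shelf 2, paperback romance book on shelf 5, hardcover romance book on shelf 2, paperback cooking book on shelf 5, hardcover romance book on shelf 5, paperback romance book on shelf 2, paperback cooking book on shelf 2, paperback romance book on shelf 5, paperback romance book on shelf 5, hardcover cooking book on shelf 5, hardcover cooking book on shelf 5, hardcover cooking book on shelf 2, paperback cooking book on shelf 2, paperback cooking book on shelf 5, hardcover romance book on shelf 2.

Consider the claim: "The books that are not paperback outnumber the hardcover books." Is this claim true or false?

books that are not paperback: 11.
hardcover books: 11.
The claim requires 11 > 11, which does not hold.

False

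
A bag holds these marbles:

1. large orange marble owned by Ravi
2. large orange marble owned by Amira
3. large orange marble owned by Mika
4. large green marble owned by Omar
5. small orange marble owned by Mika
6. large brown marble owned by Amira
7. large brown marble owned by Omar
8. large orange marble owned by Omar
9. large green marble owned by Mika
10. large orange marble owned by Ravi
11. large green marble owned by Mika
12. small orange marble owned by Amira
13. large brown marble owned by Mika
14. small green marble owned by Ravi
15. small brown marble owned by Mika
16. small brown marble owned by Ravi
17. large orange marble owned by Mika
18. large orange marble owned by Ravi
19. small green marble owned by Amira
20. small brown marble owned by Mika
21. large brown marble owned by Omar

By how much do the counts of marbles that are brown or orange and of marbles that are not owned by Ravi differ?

marbles that are brown or orange: 16. marbles that are not owned by Ravi: 16.
|16 − 16| = 16 − 16 = 0.

0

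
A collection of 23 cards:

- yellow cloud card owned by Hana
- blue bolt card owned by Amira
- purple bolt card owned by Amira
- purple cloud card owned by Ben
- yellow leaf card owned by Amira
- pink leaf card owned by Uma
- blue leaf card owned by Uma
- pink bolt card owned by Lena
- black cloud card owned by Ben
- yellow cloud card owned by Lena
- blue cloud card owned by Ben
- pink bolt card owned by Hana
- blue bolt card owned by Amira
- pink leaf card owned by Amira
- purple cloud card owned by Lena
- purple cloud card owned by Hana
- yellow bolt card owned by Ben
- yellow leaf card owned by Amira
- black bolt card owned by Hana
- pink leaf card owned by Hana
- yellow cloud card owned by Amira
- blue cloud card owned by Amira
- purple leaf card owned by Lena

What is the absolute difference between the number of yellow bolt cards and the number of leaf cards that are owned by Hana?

0

yellow bolt cards: 1. leaf cards owned by Hana: 1.
|1 − 1| = 1 − 1 = 0.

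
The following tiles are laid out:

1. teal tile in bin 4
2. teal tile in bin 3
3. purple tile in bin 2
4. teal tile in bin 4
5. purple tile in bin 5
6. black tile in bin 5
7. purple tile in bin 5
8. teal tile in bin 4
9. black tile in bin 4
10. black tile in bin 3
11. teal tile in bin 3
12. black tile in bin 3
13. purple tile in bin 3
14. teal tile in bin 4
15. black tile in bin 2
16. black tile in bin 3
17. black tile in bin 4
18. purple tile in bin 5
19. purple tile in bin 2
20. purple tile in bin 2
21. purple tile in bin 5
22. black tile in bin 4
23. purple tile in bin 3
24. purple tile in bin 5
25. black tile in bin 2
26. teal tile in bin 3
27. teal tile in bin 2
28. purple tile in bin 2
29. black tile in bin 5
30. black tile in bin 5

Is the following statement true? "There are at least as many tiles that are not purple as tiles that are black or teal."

True

There are 19 tiles that are not purple.
There are 19 tiles that are black or teal.
The claim requires 19 ≥ 19, which holds.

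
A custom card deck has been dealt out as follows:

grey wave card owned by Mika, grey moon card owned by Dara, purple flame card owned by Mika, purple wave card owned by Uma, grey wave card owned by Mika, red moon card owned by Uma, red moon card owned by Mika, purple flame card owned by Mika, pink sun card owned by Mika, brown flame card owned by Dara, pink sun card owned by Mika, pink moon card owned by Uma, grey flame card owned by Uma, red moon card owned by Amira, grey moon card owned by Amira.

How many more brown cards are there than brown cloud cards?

brown cards: 1.
brown cloud cards: 0.
1 − 0 = 1.

1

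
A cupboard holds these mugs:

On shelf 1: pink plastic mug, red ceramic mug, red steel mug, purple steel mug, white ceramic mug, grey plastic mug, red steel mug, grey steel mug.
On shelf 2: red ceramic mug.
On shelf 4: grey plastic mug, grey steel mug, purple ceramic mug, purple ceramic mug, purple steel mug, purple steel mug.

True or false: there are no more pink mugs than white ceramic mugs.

True

There is 1 pink mug.
There is 1 white ceramic mug.
The claim requires 1 ≤ 1, which holds.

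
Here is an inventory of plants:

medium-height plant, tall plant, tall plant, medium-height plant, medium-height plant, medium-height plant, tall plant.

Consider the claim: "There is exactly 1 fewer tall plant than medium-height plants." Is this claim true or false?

There are 3 tall plants.
There are 4 medium-height plants.
The claim requires 4 − 3 (= 1) to equal 1, which holds.

True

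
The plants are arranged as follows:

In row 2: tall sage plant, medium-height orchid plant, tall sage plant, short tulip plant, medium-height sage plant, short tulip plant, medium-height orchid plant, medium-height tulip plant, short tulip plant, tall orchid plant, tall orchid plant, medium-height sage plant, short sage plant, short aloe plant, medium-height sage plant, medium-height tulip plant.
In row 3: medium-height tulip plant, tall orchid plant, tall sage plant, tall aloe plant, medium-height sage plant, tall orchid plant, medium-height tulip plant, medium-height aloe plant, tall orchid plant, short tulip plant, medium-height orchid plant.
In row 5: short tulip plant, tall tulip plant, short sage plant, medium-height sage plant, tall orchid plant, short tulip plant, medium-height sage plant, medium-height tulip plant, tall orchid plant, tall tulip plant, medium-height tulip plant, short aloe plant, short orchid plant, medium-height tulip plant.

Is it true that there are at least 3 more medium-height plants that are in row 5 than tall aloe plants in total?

True

|medium-height plants in row 5| = 5.
|tall aloe plants| = 1.
The claim requires 5 − 1 = 4 ≥ 3, which holds.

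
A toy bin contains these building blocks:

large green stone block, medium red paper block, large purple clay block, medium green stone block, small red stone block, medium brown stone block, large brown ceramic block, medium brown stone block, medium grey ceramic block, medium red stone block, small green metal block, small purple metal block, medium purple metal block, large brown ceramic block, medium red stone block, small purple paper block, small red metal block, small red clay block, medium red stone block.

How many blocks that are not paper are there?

17

Total blocks: 19; with the excluded value: 2; remaining 19 − 2 = 17.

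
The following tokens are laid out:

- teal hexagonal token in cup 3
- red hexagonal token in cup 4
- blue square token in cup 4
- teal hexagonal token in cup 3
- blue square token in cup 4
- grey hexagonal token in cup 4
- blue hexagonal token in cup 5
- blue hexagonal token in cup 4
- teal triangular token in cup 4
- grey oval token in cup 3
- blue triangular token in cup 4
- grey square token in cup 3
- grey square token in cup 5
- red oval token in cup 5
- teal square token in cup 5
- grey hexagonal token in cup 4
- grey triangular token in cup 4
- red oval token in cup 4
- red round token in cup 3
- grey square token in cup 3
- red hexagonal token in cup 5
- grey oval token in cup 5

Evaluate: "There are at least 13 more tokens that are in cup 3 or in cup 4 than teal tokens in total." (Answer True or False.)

|tokens in cup 3 or in cup 4| = 16.
|teal tokens| = 4.
The claim requires 16 − 4 = 12 ≥ 13, which does not hold.

False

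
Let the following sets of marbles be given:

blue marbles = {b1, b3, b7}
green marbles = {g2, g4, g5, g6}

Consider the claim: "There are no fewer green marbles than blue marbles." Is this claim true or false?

True

There are 4 green marbles.
There are 3 blue marbles.
The claim requires 4 ≥ 3, which holds.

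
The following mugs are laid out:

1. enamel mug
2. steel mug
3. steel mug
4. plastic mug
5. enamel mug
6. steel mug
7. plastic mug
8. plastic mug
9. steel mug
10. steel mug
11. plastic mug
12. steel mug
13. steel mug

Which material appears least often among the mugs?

Counts by material: steel 7, plastic 4, enamel 2.
The minimum is 2, held uniquely by enamel.

enamel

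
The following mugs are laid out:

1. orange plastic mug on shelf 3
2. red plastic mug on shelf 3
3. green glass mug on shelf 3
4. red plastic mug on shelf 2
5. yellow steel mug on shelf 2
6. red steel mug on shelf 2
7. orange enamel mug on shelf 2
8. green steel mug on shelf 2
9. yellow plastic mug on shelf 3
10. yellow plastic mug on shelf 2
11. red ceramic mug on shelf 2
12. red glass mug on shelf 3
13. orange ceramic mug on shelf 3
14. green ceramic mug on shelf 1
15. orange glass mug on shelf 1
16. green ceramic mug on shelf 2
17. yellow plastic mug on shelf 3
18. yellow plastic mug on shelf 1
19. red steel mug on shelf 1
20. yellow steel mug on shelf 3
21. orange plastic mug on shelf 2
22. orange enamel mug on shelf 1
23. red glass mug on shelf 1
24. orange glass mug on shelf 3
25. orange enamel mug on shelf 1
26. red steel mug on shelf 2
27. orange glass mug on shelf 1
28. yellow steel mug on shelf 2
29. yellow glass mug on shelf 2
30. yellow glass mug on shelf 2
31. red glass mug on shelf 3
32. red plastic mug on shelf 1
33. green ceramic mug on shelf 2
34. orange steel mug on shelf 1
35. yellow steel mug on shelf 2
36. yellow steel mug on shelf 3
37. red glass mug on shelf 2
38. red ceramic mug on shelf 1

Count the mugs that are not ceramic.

Total mugs: 38; with the excluded value: 6; remaining 38 − 6 = 32.

32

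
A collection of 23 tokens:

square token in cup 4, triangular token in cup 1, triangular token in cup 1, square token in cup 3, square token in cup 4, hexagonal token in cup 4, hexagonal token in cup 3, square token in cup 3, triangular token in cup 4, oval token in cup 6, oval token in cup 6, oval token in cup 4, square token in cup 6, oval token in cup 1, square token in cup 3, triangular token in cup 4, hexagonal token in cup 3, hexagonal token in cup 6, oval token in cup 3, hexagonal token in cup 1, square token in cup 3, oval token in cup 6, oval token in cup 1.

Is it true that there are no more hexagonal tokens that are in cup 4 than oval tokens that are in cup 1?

There is 1 hexagonal token in cup 4.
There are 2 oval tokens in cup 1.
The claim requires 1 ≤ 2, which holds.

True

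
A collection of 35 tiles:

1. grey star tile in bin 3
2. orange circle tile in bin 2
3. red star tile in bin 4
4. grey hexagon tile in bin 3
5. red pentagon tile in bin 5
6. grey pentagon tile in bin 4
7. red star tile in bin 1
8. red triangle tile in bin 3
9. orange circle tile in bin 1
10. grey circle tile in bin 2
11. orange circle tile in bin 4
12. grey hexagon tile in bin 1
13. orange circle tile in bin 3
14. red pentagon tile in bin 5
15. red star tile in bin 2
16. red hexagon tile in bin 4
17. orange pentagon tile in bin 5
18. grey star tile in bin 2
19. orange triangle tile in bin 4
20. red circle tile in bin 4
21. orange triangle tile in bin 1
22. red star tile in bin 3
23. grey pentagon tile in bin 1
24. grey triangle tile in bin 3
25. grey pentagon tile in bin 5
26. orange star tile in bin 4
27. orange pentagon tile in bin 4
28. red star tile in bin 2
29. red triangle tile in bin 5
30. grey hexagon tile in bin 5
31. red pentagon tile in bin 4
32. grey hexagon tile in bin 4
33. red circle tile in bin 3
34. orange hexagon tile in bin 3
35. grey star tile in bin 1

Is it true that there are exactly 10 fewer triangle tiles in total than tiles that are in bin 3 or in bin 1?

False

|triangle tiles| = 5.
|tiles in bin 3 or in bin 1| = 14.
The claim requires 14 − 5 (= 9) to equal 10, which does not hold.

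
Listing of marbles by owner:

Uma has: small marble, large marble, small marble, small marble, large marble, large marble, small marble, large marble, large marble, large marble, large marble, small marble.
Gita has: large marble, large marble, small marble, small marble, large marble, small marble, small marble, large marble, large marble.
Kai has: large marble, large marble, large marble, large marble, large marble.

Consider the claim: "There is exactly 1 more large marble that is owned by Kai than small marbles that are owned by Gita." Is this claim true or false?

True

large marbles owned by Kai: 5.
small marbles owned by Gita: 4.
The claim requires 5 − 4 (= 1) to equal 1, which holds.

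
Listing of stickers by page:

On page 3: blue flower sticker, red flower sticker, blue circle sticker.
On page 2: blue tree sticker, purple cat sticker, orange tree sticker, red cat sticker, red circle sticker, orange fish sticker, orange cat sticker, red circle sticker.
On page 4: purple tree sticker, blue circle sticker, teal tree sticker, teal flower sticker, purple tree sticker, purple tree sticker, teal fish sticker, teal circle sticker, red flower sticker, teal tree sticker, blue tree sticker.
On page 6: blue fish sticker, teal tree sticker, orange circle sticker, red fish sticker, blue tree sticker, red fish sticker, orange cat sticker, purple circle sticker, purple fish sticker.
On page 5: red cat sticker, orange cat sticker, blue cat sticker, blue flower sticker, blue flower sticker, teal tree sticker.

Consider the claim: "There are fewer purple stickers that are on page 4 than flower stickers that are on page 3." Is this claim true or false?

|purple stickers on page 4| = 3.
|flower stickers on page 3| = 2.
The claim requires 3 < 2, which does not hold.

False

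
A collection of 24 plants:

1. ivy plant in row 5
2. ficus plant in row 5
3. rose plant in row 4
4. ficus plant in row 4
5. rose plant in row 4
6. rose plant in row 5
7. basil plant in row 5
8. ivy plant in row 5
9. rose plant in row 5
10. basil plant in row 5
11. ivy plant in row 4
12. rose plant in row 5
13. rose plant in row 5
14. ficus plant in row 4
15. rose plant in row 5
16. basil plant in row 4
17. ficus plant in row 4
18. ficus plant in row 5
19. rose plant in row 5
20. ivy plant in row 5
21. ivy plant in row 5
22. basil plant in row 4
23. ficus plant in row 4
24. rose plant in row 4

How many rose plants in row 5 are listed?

6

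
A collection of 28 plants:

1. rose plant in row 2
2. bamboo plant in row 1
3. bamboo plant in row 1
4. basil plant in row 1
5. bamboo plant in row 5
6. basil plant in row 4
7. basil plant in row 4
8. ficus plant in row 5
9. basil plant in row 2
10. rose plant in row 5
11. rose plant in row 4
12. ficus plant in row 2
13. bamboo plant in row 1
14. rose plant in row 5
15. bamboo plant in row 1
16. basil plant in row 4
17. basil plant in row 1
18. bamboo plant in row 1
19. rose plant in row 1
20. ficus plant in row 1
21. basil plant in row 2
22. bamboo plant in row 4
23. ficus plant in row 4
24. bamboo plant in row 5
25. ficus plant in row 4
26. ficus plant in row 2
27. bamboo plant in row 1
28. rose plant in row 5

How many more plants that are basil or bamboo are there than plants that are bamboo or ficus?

1

plants that are basil or bamboo: 16.
plants that are bamboo or ficus: 15.
16 − 15 = 1.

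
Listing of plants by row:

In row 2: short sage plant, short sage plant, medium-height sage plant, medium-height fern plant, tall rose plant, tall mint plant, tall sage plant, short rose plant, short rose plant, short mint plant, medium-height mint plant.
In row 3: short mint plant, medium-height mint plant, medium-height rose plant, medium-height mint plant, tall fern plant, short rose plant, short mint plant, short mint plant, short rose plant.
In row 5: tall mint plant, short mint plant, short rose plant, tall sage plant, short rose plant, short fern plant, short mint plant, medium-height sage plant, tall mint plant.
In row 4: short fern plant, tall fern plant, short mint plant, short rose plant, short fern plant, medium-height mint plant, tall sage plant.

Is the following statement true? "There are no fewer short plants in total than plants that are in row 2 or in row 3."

False

short plants: 19.
plants in row 2 or in row 3: 20.
The claim requires 19 ≥ 20, which does not hold.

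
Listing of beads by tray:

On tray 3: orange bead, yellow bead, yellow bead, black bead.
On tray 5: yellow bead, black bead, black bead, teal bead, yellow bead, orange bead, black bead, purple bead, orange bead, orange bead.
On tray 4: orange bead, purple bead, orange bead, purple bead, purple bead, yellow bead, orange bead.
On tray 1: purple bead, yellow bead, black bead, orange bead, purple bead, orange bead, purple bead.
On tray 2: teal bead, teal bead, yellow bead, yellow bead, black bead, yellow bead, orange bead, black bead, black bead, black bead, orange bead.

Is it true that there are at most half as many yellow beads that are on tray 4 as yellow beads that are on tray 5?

|yellow beads on tray 4| = 1.
|yellow beads on tray 5| = 2.
The claim requires 2 × 1 = 2 ≤ 2, which holds.

True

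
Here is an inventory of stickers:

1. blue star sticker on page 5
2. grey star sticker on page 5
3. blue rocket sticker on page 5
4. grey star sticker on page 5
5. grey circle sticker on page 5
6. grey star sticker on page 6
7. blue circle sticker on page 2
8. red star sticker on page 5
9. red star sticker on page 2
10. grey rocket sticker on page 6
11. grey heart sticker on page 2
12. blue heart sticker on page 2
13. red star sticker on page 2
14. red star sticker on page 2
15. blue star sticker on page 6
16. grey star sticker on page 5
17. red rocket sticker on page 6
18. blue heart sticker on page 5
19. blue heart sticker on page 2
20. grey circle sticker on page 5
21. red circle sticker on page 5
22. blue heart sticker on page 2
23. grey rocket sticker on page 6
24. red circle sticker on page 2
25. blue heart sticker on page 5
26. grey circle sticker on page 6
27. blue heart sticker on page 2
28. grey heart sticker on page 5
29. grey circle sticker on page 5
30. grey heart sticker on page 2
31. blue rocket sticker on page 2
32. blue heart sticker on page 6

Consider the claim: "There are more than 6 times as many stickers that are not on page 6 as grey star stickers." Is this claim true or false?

|stickers that are not on page 6| = 25.
|grey star stickers| = 4.
The claim requires 25 > 6 × 4 = 24, which holds.

True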